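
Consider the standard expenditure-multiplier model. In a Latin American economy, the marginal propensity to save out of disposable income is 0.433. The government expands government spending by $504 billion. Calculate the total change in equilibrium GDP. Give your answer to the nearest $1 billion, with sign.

+$1,164 billion

MPC = 1 − MPS = 1 − 0.433 = 0.567.
Government-spending multiplier = 1/(1 − MPC) = 1/(1 − 0.567) = 1/0.433 ≈ 2.309.
ΔY = k × ΔG = (+$504 billion) / 0.433 ≈ +$1,164 billion.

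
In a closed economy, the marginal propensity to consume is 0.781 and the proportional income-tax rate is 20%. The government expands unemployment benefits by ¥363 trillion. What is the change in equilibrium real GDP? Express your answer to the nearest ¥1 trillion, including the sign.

The transfer change shifts disposable income by +¥363 trillion, so first-round consumption changes by c·ΔTR = 0.781 × (+¥363 trillion) = +¥283.503 trillion.
Expenditure multiplier = 1/(1 − c(1−t)) = 1/(1 − 0.781×0.8) = 1/0.3752 ≈ 2.665.
The transfer multiplier is c × k ≈ 2.082, so ΔY = k × (c·ΔTR) = (+¥283.503 trillion) / 0.3752 ≈ +¥756 trillion.

+¥756 trillion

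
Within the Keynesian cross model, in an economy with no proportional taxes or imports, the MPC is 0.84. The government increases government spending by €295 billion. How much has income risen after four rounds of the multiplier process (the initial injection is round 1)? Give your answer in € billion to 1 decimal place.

Round 1 adds ΔG = €295 billion; each later round is MPC = 0.84 times the previous.
After 4 rounds: 295 + 247.8 + 208.152 + 174.84768 = ΔG·(1 − c^4)/(1 − c) = 295 × (1 − 0.49787136)/0.16 ≈ €925.8 billion.

€925.8 billion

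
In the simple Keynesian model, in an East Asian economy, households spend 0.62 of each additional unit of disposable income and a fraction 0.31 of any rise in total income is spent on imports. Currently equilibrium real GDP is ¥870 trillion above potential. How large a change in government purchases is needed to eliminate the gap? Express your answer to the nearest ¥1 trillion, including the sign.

Spending multiplier = 1/(1 − c + m) = 1/(1 − 0.62 + 0.31) = 1/0.69 ≈ 1.449.
Need ΔY = −¥870 trillion, so ΔG = ΔY/k = (−¥870 trillion) × 0.69 ≈ −¥600 trillion.
The government should cut government purchases by ¥600 trillion.

−¥600 trillion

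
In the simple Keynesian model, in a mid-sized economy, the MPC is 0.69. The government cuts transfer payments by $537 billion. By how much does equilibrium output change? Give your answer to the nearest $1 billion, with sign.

−$1,195 billion

The transfer change shifts disposable income by −$537 billion, so first-round consumption changes by c·ΔTR = 0.69 × (−$537 billion) = −$370.53 billion.
Expenditure multiplier = 1/(1 − MPC) = 1/(1 − 0.69) = 1/0.31 ≈ 3.226.
The transfer multiplier is c × k ≈ 2.226, so ΔY = k × (c·ΔTR) = (−$370.53 billion) / 0.31 ≈ −$1,195 billion.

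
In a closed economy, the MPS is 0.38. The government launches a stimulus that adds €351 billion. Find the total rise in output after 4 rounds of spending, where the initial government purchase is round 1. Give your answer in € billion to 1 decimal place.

MPC = 1 − MPS = 1 − 0.38 = 0.62.
Round 1 adds ΔG = €351 billion; each later round is MPC = 0.62 times the previous.
After 4 rounds: 351 + 217.62 + 134.9244 + 83.653128 = ΔG·(1 − c^4)/(1 − c) = 351 × (1 − 0.14776336)/0.38 ≈ €787.2 billion.

€787.2 billion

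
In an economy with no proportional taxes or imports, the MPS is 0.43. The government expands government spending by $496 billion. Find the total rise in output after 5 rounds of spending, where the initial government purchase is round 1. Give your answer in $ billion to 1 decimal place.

MPC = 1 − MPS = 1 − 0.43 = 0.57.
Round 1 adds ΔG = $496 billion; each later round is MPC = 0.57 times the previous.
After 5 rounds: 496 + 282.72 + 161.1504 + 91.855728 + 52.35776496 = ΔG·(1 − c^5)/(1 − c) = 496 × (1 − 0.0601692057)/0.43 ≈ $1,084.1 billion.

$1,084.1 billion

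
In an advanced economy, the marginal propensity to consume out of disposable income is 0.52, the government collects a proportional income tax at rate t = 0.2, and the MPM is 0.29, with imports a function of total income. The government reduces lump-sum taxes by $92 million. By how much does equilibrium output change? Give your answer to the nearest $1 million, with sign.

A lump-sum tax change of −$92 million shifts disposable income by +$92 million; first-round consumption changes by −c × ΔT = −0.52 × (−$92 million) = +$47.84 million.
Expenditure multiplier = 1/(1 − c(1−t) + m) = 1/(1 − 0.52×0.8 + 0.29) = 1/0.874 ≈ 1.144.
The tax multiplier is −c × k ≈ −0.595, so ΔY = k × (−c·ΔT) = (+$47.84 million) / 0.874 ≈ +$55 million.

+$55 million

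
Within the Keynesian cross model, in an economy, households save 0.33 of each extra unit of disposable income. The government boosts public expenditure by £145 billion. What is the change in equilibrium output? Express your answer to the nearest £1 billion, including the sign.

+£439 billion

MPC = 1 − MPS = 1 − 0.33 = 0.67.
Government-spending multiplier = 1/(1 − MPC) = 1/(1 − 0.67) = 1/0.33 ≈ 3.03.
ΔY = k × ΔG = (+£145 billion) / 0.33 ≈ +£439 billion.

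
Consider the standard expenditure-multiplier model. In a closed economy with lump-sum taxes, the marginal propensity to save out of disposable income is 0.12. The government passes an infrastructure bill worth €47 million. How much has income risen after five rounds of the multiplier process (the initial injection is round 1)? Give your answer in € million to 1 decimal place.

€185.0 million

MPC = 1 − MPS = 1 − 0.12 = 0.88.
Round 1 adds ΔG = €47 million; each later round is MPC = 0.88 times the previous.
After 5 rounds: 47 + 41.36 + 36.3968 + 32.029184 + 28.18568192 = ΔG·(1 − c^5)/(1 − c) = 47 × (1 − 0.5277319168)/0.12 ≈ €185 million.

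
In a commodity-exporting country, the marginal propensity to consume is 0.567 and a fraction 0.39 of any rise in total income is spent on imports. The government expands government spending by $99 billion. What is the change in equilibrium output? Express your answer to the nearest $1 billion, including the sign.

Spending multiplier = 1/(1 − c + m) = 1/(1 − 0.567 + 0.39) = 1/0.823 ≈ 1.215.
ΔY = k × ΔG = (+$99 billion) / 0.823 ≈ +$120 billion.

+$120 billion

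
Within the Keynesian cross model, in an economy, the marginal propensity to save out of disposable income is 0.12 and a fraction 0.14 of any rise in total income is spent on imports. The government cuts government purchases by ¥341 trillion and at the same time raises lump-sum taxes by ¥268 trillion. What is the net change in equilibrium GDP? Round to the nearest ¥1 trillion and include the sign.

−¥2,219 trillion

MPC = 1 − MPS = 1 − 0.12 = 0.88.
Expenditure multiplier = 1/(1 − c + m) = 1/(1 − 0.88 + 0.14) = 1/0.26 ≈ 3.846.
ΔG contributes k·ΔG = (−¥341 trillion) / 0.26 ≈ −¥1,311.5 trillion.
ΔT of +¥268 trillion changes first-round spending by −c·ΔT = −¥235.84 trillion, contributing k·(−c·ΔT) = (−¥235.84 trillion) / 0.26 ≈ −¥907.1 trillion.
Net ΔY = k(ΔG − c·ΔT) = (−¥576.84 trillion) / 0.26 ≈ −¥2,219 trillion.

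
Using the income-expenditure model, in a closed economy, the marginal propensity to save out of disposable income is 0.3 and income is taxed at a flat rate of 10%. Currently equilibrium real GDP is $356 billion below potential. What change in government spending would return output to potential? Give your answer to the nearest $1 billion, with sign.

MPC = 1 − MPS = 1 − 0.3 = 0.7.
Spending multiplier = 1/(1 − c(1−t)) = 1/(1 − 0.7×0.9) = 1/0.37 ≈ 2.703.
Need ΔY = +$356 billion, so ΔG = ΔY/k = (+$356 billion) × 0.37 ≈ +$132 billion.
The government should increase government spending by $132 billion.

+$132 billion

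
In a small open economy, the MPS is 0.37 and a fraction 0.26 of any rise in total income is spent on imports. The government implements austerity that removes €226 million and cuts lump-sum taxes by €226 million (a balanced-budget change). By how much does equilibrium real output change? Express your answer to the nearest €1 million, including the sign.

−€133 million

MPC = 1 − MPS = 1 − 0.37 = 0.63.
Expenditure multiplier = 1/(1 − c + m) = 1/(1 − 0.63 + 0.26) = 1/0.63 ≈ 1.587.
ΔG contributes k·ΔG = (−€226 million) / 0.63 ≈ −€358.7 million.
ΔT of −€226 million changes first-round spending by −c·ΔT = +€142.38 million, contributing k·(−c·ΔT) = (+€142.38 million) / 0.63 = +€226 million.
Net ΔY = k(ΔG − c·ΔT) = (−€83.62 million) / 0.63 ≈ −€133 million.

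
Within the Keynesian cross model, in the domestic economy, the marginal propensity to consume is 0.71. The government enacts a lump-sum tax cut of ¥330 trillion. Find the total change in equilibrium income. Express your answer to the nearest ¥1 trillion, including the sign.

A lump-sum tax change of −¥330 trillion shifts disposable income by +¥330 trillion; first-round consumption changes by −c × ΔT = −0.71 × (−¥330 trillion) = +¥234.3 trillion.
Expenditure multiplier = 1/(1 − MPC) = 1/(1 − 0.71) = 1/0.29 ≈ 3.448.
The tax multiplier is −c × k ≈ −2.448, so ΔY = k × (−c·ΔT) = (+¥234.3 trillion) / 0.29 ≈ +¥808 trillion.

+¥808 trillion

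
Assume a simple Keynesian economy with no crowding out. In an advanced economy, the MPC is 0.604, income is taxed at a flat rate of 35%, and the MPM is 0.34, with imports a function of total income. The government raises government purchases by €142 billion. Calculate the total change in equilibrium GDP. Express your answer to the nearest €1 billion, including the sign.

+€150 billion

Government-spending multiplier = 1/(1 − c(1−t) + m) = 1/(1 − 0.604×0.65 + 0.34) = 1/0.9474 ≈ 1.056.
ΔY = k × ΔG = (+€142 billion) / 0.9474 ≈ +€150 billion.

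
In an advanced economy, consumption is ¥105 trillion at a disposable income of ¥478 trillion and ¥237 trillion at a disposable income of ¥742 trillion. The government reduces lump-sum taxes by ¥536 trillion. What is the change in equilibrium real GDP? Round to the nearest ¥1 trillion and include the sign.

MPC = ΔC/ΔYd = (237 − 105)/(742 − 478) = 132/264 = 0.5.
A lump-sum tax change of −¥536 trillion shifts disposable income by +¥536 trillion; first-round consumption changes by −c × ΔT = −0.5 × (−¥536 trillion) = +¥268 trillion.
Expenditure multiplier = 1/(1 − MPC) = 1/(1 − 0.5) = 1/0.5 = 2.
The tax multiplier is −c × k = −1, so ΔY = k × (−c·ΔT) = (+¥268 trillion) / 0.5 = +¥536 trillion.

+¥536 trillion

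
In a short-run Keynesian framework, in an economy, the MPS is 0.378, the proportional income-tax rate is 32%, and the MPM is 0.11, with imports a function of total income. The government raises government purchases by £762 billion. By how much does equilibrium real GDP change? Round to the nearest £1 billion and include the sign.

MPC = 1 − MPS = 1 − 0.378 = 0.622.
Expenditure multiplier = 1/(1 − c(1−t) + m) = 1/(1 − 0.622×0.68 + 0.11) = 1/0.68704 ≈ 1.456.
ΔY = k × ΔG = (+£762 billion) / 0.68704 ≈ +£1,109 billion.

+£1,109 billion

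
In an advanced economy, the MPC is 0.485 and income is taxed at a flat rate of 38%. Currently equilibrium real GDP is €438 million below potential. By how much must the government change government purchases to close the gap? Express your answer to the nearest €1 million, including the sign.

Spending multiplier = 1/(1 − c(1−t)) = 1/(1 − 0.485×0.62) = 1/0.6993 ≈ 1.43.
Need ΔY = +€438 million, so ΔG = ΔY/k = (+€438 million) × 0.6993 ≈ +€306 million.
The government should increase government purchases by €306 million.

+€306 million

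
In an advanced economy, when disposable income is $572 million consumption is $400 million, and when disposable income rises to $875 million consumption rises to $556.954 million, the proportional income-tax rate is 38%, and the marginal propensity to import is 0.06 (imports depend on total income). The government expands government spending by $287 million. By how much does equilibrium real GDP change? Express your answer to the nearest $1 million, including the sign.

+$388 million

MPC = ΔC/ΔYd = (556.954 − 400)/(875 − 572) = 156.954/303 = 0.518.
Spending multiplier = 1/(1 − c(1−t) + m) = 1/(1 − 0.518×0.62 + 0.06) = 1/0.73884 ≈ 1.353.
ΔY = k × ΔG = (+$287 million) / 0.73884 ≈ +$388 million.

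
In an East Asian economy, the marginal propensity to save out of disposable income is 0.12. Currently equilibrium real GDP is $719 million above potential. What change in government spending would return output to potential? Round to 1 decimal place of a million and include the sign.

−$86.3 million

MPC = 1 − MPS = 1 − 0.12 = 0.88.
Spending multiplier = 1/(1 − MPC) = 1/(1 − 0.88) = 1/0.12 ≈ 8.333.
Need ΔY = −$719 million, so ΔG = ΔY/k = (−$719 million) × 0.12 ≈ −$86.3 million.
The government should cut government spending by $86.3 million.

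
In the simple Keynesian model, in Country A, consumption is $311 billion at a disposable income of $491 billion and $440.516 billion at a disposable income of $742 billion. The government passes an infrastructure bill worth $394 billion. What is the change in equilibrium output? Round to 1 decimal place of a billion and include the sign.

+$814.0 billion

MPC = ΔC/ΔYd = (440.516 − 311)/(742 − 491) = 129.516/251 = 0.516.
Spending multiplier = 1/(1 − MPC) = 1/(1 − 0.516) = 1/0.484 ≈ 2.066.
ΔY = k × ΔG = (+$394 billion) / 0.484 ≈ +$814 billion.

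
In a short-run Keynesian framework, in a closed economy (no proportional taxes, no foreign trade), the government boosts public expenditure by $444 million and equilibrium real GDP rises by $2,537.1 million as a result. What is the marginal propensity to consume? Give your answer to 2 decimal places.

Implied spending multiplier k = ΔY/ΔG = 2,537.1/444 ≈ 5.7142.
Since k = 1/(1 − MPC), MPC = 1 − 1/k = 1 − ΔG/ΔY = 1 − 444/2,537.1 ≈ 0.82.

0.82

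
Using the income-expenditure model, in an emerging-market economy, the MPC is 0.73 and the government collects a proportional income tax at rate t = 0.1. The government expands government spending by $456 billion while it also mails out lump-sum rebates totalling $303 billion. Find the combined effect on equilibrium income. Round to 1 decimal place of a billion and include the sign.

+$1,974.3 billion

Expenditure multiplier = 1/(1 − c(1−t)) = 1/(1 − 0.73×0.9) = 1/0.343 ≈ 2.915.
ΔG contributes k·ΔG = (+$456 billion) / 0.343 ≈ +$1,329.4 billion.
ΔT of −$303 billion changes first-round spending by −c·ΔT = +$221.19 billion, contributing k·(−c·ΔT) = (+$221.19 billion) / 0.343 ≈ +$644.9 billion.
Net ΔY = k(ΔG − c·ΔT) = (+$677.19 billion) / 0.343 ≈ +$1,974.3 billion.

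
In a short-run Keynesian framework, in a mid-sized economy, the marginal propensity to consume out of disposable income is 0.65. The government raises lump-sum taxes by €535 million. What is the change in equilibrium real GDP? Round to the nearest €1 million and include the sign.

A lump-sum tax change of +€535 million shifts disposable income by −€535 million; first-round consumption changes by −c × ΔT = −0.65 × (+€535 million) = −€347.75 million.
Expenditure multiplier = 1/(1 − MPC) = 1/(1 − 0.65) = 1/0.35 ≈ 2.857.
The tax multiplier is −c × k ≈ −1.857, so ΔY = k × (−c·ΔT) = (−€347.75 million) / 0.35 ≈ −€994 million.

−€994 million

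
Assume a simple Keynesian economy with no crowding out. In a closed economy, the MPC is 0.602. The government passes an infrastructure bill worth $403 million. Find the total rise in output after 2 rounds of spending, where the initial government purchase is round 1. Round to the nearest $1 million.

$646 million

Round 1 adds ΔG = $403 million; each later round is MPC = 0.602 times the previous.
After 2 rounds: 403 + 242.606 = ΔG·(1 − c^2)/(1 − c) = 403 × (1 − 0.362404)/0.398 ≈ $646 million.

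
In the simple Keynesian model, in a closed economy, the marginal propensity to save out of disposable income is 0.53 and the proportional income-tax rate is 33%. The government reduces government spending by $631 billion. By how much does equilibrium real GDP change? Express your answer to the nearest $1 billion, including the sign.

MPC = 1 − MPS = 1 − 0.53 = 0.47.
Expenditure multiplier = 1/(1 − c(1−t)) = 1/(1 − 0.47×0.67) = 1/0.6851 ≈ 1.46.
ΔY = k × ΔG = (−$631 billion) / 0.6851 ≈ −$921 billion.

−$921 billion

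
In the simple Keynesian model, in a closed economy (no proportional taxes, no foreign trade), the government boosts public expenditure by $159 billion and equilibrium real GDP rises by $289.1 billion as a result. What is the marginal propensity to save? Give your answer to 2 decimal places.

0.55

Implied spending multiplier k = ΔY/ΔG = 289.1/159 ≈ 1.8182.
Since k = 1/(1 − MPC), MPC = 1 − 1/k = 1 − ΔG/ΔY = 1 − 159/289.1 ≈ 0.45.
MPS = 1 − MPC = 0.55.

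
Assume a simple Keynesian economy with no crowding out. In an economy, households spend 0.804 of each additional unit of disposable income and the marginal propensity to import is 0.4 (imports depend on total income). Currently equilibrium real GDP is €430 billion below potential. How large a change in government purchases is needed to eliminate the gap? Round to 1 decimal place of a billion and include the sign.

Spending multiplier = 1/(1 − c + m) = 1/(1 − 0.804 + 0.4) = 1/0.596 ≈ 1.678.
Need ΔY = +€430 billion, so ΔG = ΔY/k = (+€430 billion) × 0.596 ≈ +€256.3 billion.
The government should increase government purchases by €256.3 billion.

+€256.3 billion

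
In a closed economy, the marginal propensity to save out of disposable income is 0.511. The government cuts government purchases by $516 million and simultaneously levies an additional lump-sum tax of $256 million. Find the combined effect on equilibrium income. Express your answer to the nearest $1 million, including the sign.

−$1,255 million

MPC = 1 − MPS = 1 − 0.511 = 0.489.
Expenditure multiplier = 1/(1 − MPC) = 1/(1 − 0.489) = 1/0.511 ≈ 1.957.
ΔG contributes k·ΔG = (−$516 million) / 0.511 ≈ −$1,009.8 million.
ΔT of +$256 million changes first-round spending by −c·ΔT = −$125.184 million, contributing k·(−c·ΔT) = (−$125.184 million) / 0.511 ≈ −$245 million.
Net ΔY = k(ΔG − c·ΔT) = (−$641.184 million) / 0.511 ≈ −$1,255 million.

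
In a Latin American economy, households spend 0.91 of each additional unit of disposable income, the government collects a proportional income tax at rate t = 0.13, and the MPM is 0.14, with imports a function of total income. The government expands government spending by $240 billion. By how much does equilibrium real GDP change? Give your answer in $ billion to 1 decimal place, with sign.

+$689.1 billion

Government-spending multiplier = 1/(1 − c(1−t) + m) = 1/(1 − 0.91×0.87 + 0.14) = 1/0.3483 ≈ 2.871.
ΔY = k × ΔG = (+$240 billion) / 0.3483 ≈ +$689.1 billion.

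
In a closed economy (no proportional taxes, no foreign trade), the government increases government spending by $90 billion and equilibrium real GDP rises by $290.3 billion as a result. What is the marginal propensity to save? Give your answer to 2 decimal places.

Implied spending multiplier k = ΔY/ΔG = 290.3/90 ≈ 3.2256.
Since k = 1/(1 − MPC), MPC = 1 − 1/k = 1 − ΔG/ΔY = 1 − 90/290.3 ≈ 0.69.
MPS = 1 − MPC = 0.31.

0.31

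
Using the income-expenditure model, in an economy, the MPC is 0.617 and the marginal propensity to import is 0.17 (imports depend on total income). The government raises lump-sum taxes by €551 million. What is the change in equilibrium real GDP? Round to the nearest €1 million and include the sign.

A lump-sum tax change of +€551 million shifts disposable income by −€551 million; first-round consumption changes by −c × ΔT = −0.617 × (+€551 million) = −€339.967 million.
Expenditure multiplier = 1/(1 − c + m) = 1/(1 − 0.617 + 0.17) = 1/0.553 ≈ 1.808.
The tax multiplier is −c × k ≈ −1.116, so ΔY = k × (−c·ΔT) = (−€339.967 million) / 0.553 ≈ −€615 million.

−€615 million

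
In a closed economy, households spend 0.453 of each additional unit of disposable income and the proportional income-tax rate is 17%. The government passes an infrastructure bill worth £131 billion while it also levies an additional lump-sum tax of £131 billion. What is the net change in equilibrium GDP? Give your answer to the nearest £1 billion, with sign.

Expenditure multiplier = 1/(1 − c(1−t)) = 1/(1 − 0.453×0.83) = 1/0.62401 ≈ 1.603.
ΔG contributes k·ΔG = (+£131 billion) / 0.62401 ≈ +£209.9 billion.
ΔT of +£131 billion changes first-round spending by −c·ΔT = −£59.343 billion, contributing k·(−c·ΔT) = (−£59.343 billion) / 0.62401 ≈ −£95.1 billion.
Net ΔY = k(ΔG − c·ΔT) = (+£71.657 billion) / 0.62401 ≈ +£115 billion.

+£115 billion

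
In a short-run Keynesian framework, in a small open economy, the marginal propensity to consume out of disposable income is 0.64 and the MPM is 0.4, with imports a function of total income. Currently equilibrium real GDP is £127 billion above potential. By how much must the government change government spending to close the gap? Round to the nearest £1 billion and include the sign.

Spending multiplier = 1/(1 − c + m) = 1/(1 − 0.64 + 0.4) = 1/0.76 ≈ 1.316.
Need ΔY = −£127 billion, so ΔG = ΔY/k = (−£127 billion) × 0.76 ≈ −£97 billion.
The government should cut government spending by £97 billion.

−£97 billion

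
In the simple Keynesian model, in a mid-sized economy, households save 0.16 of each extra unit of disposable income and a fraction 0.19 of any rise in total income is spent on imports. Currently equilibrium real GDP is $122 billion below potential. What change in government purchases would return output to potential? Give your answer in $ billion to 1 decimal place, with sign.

+$42.7 billion

MPC = 1 − MPS = 1 − 0.16 = 0.84.
Spending multiplier = 1/(1 − c + m) = 1/(1 − 0.84 + 0.19) = 1/0.35 ≈ 2.857.
Need ΔY = +$122 billion, so ΔG = ΔY/k = (+$122 billion) × 0.35 = +$42.7 billion.
The government should increase government purchases by $42.7 billion.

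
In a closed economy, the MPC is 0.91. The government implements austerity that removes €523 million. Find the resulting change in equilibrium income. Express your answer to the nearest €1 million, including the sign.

−€5,811 million

Expenditure multiplier = 1/(1 − MPC) = 1/(1 − 0.91) = 1/0.09 ≈ 11.111.
ΔY = k × ΔG = (−€523 million) / 0.09 ≈ −€5,811 million.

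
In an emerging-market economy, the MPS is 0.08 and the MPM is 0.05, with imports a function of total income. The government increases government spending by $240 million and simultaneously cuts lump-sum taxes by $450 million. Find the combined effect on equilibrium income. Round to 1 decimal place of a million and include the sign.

+$5,030.8 million

MPC = 1 − MPS = 1 − 0.08 = 0.92.
Expenditure multiplier = 1/(1 − c + m) = 1/(1 − 0.92 + 0.05) = 1/0.13 ≈ 7.692.
ΔG contributes k·ΔG = (+$240 million) / 0.13 ≈ +$1,846.2 million.
ΔT of −$450 million changes first-round spending by −c·ΔT = +$414 million, contributing k·(−c·ΔT) = (+$414 million) / 0.13 ≈ +$3,184.6 million.
Net ΔY = k(ΔG − c·ΔT) = (+$654 million) / 0.13 ≈ +$5,030.8 million.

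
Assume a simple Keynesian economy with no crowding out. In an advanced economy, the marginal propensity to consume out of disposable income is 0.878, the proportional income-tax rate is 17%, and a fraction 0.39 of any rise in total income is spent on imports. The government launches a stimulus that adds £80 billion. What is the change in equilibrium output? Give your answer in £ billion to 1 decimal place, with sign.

+£121.0 billion

Government-spending multiplier = 1/(1 − c(1−t) + m) = 1/(1 − 0.878×0.83 + 0.39) = 1/0.66126 ≈ 1.512.
ΔY = k × ΔG = (+£80 billion) / 0.66126 ≈ +£121 billion.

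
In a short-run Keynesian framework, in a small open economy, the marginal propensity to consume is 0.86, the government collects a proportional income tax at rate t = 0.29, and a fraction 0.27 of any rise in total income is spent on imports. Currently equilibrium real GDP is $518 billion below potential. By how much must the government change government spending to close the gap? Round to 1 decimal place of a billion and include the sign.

Spending multiplier = 1/(1 − c(1−t) + m) = 1/(1 − 0.86×0.71 + 0.27) = 1/0.6594 ≈ 1.517.
Need ΔY = +$518 billion, so ΔG = ΔY/k = (+$518 billion) × 0.6594 ≈ +$341.6 billion.
The government should increase government spending by $341.6 billion.

+$341.6 billion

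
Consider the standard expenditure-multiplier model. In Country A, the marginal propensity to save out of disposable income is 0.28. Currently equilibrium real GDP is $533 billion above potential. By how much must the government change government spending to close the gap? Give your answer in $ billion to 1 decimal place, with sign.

MPC = 1 − MPS = 1 − 0.28 = 0.72.
Spending multiplier = 1/(1 − MPC) = 1/(1 − 0.72) = 1/0.28 ≈ 3.571.
Need ΔY = −$533 billion, so ΔG = ΔY/k = (−$533 billion) × 0.28 ≈ −$149.2 billion.
The government should cut government spending by $149.2 billion.

−$149.2 billion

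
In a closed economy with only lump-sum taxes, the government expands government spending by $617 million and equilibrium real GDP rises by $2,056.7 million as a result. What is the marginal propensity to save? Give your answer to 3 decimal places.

Implied spending multiplier k = ΔY/ΔG = 2,056.7/617 ≈ 3.3334.
Since k = 1/(1 − MPC), MPC = 1 − 1/k = 1 − ΔG/ΔY = 1 − 617/2,056.7 ≈ 0.700.
MPS = 1 − MPC = 0.300.

0.300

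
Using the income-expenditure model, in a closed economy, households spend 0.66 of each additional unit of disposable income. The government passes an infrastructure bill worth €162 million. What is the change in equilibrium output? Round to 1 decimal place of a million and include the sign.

Expenditure multiplier = 1/(1 − MPC) = 1/(1 − 0.66) = 1/0.34 ≈ 2.941.
ΔY = k × ΔG = (+€162 million) / 0.34 ≈ +€476.5 million.

+€476.5 million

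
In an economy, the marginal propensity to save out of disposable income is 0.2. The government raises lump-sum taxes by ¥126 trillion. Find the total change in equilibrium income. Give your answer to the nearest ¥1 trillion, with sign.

MPC = 1 − MPS = 1 − 0.2 = 0.8.
A lump-sum tax change of +¥126 trillion shifts disposable income by −¥126 trillion; first-round consumption changes by −c × ΔT = −0.8 × (+¥126 trillion) = −¥100.8 trillion.
Expenditure multiplier = 1/(1 − MPC) = 1/(1 − 0.8) = 1/0.2 = 5.
The tax multiplier is −c × k = −4, so ΔY = k × (−c·ΔT) = (−¥100.8 trillion) / 0.2 = −¥504 trillion.

−¥504 trillion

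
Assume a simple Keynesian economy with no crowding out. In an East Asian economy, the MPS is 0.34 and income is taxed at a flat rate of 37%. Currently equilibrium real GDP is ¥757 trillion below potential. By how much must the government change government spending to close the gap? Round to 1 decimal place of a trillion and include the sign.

MPC = 1 − MPS = 1 − 0.34 = 0.66.
Spending multiplier = 1/(1 − c(1−t)) = 1/(1 − 0.66×0.63) = 1/0.5842 ≈ 1.712.
Need ΔY = +¥757 trillion, so ΔG = ΔY/k = (+¥757 trillion) × 0.5842 ≈ +¥442.2 trillion.
The government should increase government spending by ¥442.2 trillion.

+¥442.2 trillion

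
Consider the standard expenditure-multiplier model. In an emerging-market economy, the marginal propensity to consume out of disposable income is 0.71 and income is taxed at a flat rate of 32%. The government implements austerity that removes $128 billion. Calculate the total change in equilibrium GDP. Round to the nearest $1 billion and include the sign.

−$247 billion

Spending multiplier = 1/(1 − c(1−t)) = 1/(1 − 0.71×0.68) = 1/0.5172 ≈ 1.933.
ΔY = k × ΔG = (−$128 billion) / 0.5172 ≈ −$247 billion.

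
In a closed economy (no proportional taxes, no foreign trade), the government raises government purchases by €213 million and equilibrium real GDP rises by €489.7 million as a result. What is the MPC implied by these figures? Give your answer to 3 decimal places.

Implied spending multiplier k = ΔY/ΔG = 489.7/213 ≈ 2.2991.
Since k = 1/(1 − MPC), MPC = 1 − 1/k = 1 − ΔG/ΔY = 1 − 213/489.7 ≈ 0.565.

0.565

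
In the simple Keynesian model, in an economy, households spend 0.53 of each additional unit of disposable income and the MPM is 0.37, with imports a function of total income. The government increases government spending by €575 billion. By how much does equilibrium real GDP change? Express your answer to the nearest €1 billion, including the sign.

+€685 billion

Spending multiplier = 1/(1 − c + m) = 1/(1 − 0.53 + 0.37) = 1/0.84 ≈ 1.19.
ΔY = k × ΔG = (+€575 billion) / 0.84 ≈ +€685 billion.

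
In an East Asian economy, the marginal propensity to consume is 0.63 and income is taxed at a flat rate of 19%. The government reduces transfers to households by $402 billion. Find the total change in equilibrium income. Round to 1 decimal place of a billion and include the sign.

The transfer change shifts disposable income by −$402 billion, so first-round consumption changes by c·ΔTR = 0.63 × (−$402 billion) = −$253.26 billion.
Expenditure multiplier = 1/(1 − c(1−t)) = 1/(1 − 0.63×0.81) = 1/0.4897 ≈ 2.042.
The transfer multiplier is c × k ≈ 1.287, so ΔY = k × (c·ΔTR) = (−$253.26 billion) / 0.4897 ≈ −$517.2 billion.

−$517.2 billion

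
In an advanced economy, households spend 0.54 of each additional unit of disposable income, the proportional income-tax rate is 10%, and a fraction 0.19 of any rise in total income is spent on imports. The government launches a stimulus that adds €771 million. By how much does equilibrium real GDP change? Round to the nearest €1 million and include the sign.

Government-spending multiplier = 1/(1 − c(1−t) + m) = 1/(1 − 0.54×0.9 + 0.19) = 1/0.704 ≈ 1.42.
ΔY = k × ΔG = (+€771 million) / 0.704 ≈ +€1,095 million.

+€1,095 million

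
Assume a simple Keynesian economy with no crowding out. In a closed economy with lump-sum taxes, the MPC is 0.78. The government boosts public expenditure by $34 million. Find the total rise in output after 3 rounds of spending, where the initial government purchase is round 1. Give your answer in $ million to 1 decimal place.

Round 1 adds ΔG = $34 million; each later round is MPC = 0.78 times the previous.
After 3 rounds: 34 + 26.52 + 20.6856 = ΔG·(1 − c^3)/(1 − c) = 34 × (1 − 0.474552)/0.22 ≈ $81.2 million.

$81.2 million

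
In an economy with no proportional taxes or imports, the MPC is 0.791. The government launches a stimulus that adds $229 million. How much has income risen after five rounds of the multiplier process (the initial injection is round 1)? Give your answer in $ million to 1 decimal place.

Round 1 adds ΔG = $229 million; each later round is MPC = 0.791 times the previous.
After 5 rounds: 229 + 181.139 + 143.280949 + 113.335230659 + 89.648167451269 = ΔG·(1 − c^5)/(1 − c) = 229 × (1 − 0.309658080584951)/0.209 ≈ $756.4 million.

$756.4 million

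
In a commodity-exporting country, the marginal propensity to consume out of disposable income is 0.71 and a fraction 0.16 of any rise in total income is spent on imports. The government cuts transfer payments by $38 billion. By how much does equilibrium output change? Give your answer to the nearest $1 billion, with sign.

The transfer change shifts disposable income by −$38 billion, so first-round consumption changes by c·ΔTR = 0.71 × (−$38 billion) = −$26.98 billion.
Expenditure multiplier = 1/(1 − c + m) = 1/(1 − 0.71 + 0.16) = 1/0.45 ≈ 2.222.
The transfer multiplier is c × k ≈ 1.578, so ΔY = k × (c·ΔTR) = (−$26.98 billion) / 0.45 ≈ −$60 billion.

−$60 billion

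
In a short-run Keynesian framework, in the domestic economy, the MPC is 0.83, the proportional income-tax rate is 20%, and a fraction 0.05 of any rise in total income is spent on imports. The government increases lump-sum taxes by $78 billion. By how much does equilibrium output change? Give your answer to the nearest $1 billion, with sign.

−$168 billion

A lump-sum tax change of +$78 billion shifts disposable income by −$78 billion; first-round consumption changes by −c × ΔT = −0.83 × (+$78 billion) = −$64.74 billion.
Expenditure multiplier = 1/(1 − c(1−t) + m) = 1/(1 − 0.83×0.8 + 0.05) = 1/0.386 ≈ 2.591.
The tax multiplier is −c × k ≈ −2.15, so ΔY = k × (−c·ΔT) = (−$64.74 billion) / 0.386 ≈ −$168 billion.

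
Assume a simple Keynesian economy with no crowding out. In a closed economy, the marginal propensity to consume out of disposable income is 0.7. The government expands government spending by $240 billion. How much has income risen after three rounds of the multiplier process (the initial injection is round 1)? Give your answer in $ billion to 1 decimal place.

Round 1 adds ΔG = $240 billion; each later round is MPC = 0.7 times the previous.
After 3 rounds: 240 + 168 + 117.6 = ΔG·(1 − c^3)/(1 − c) = 240 × (1 − 0.343)/0.3 = $525.6 billion.

$525.6 billion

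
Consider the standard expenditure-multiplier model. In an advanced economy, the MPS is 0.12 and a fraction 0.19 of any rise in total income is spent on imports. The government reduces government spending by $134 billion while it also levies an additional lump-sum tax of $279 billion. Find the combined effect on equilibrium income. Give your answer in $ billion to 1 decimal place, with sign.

−$1,224.3 billion

MPC = 1 − MPS = 1 − 0.12 = 0.88.
Expenditure multiplier = 1/(1 − c + m) = 1/(1 − 0.88 + 0.19) = 1/0.31 ≈ 3.226.
ΔG contributes k·ΔG = (−$134 billion) / 0.31 ≈ −$432.3 billion.
ΔT of +$279 billion changes first-round spending by −c·ΔT = −$245.52 billion, contributing k·(−c·ΔT) = (−$245.52 billion) / 0.31 = −$792 billion.
Net ΔY = k(ΔG − c·ΔT) = (−$379.52 billion) / 0.31 ≈ −$1,224.3 billion.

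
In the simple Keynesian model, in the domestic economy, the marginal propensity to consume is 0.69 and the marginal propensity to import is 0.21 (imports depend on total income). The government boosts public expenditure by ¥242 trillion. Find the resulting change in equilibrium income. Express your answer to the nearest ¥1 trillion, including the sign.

+¥465 trillion

Government-spending multiplier = 1/(1 − c + m) = 1/(1 − 0.69 + 0.21) = 1/0.52 ≈ 1.923.
ΔY = k × ΔG = (+¥242 trillion) / 0.52 ≈ +¥465 trillion.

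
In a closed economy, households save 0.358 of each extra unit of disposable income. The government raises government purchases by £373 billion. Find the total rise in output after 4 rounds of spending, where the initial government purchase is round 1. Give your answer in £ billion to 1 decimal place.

MPC = 1 − MPS = 1 − 0.358 = 0.642.
Round 1 adds ΔG = £373 billion; each later round is MPC = 0.642 times the previous.
After 4 rounds: 373 + 239.466 + 153.737172 + 98.699264424 = ΔG·(1 − c^4)/(1 − c) = 373 × (1 − 0.169879162896)/0.358 ≈ £864.9 billion.

£864.9 billion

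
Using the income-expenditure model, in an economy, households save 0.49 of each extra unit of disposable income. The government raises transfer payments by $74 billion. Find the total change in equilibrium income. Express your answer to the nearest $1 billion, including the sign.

MPC = 1 − MPS = 1 − 0.49 = 0.51.
The transfer change shifts disposable income by +$74 billion, so first-round consumption changes by c·ΔTR = 0.51 × (+$74 billion) = +$37.74 billion.
Expenditure multiplier = 1/(1 − MPC) = 1/(1 − 0.51) = 1/0.49 ≈ 2.041.
The transfer multiplier is c × k ≈ 1.041, so ΔY = k × (c·ΔTR) = (+$37.74 billion) / 0.49 ≈ +$77 billion.

+$77 billion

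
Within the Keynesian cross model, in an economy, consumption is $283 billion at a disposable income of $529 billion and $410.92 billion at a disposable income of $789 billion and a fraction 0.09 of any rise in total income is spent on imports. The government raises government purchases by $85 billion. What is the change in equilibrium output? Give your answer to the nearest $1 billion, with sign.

+$142 billion

MPC = ΔC/ΔYd = (410.92 − 283)/(789 − 529) = 127.92/260 = 0.492.
Expenditure multiplier = 1/(1 − c + m) = 1/(1 − 0.492 + 0.09) = 1/0.598 ≈ 1.672.
ΔY = k × ΔG = (+$85 billion) / 0.598 ≈ +$142 billion.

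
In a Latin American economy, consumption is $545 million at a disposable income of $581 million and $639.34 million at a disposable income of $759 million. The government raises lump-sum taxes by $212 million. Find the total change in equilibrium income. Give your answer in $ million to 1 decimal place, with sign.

−$239.1 million

MPC = ΔC/ΔYd = (639.34 − 545)/(759 − 581) = 94.34/178 = 0.53.
A lump-sum tax change of +$212 million shifts disposable income by −$212 million; first-round consumption changes by −c × ΔT = −0.53 × (+$212 million) = −$112.36 million.
Expenditure multiplier = 1/(1 − MPC) = 1/(1 − 0.53) = 1/0.47 ≈ 2.128.
The tax multiplier is −c × k ≈ −1.128, so ΔY = k × (−c·ΔT) = (−$112.36 million) / 0.47 ≈ −$239.1 million.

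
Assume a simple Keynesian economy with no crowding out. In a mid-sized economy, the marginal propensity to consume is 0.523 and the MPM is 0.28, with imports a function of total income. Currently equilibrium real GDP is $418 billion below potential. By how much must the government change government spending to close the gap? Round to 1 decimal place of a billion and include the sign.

+$316.4 billion

Spending multiplier = 1/(1 − c + m) = 1/(1 − 0.523 + 0.28) = 1/0.757 ≈ 1.321.
Need ΔY = +$418 billion, so ΔG = ΔY/k = (+$418 billion) × 0.757 ≈ +$316.4 billion.
The government should increase government spending by $316.4 billion.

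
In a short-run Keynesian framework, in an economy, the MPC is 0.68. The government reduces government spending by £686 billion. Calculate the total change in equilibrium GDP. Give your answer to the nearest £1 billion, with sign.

−£2,144 billion

Spending multiplier = 1/(1 − MPC) = 1/(1 − 0.68) = 1/0.32 = 3.125.
ΔY = k × ΔG = (−£686 billion) / 0.32 ≈ −£2,144 billion.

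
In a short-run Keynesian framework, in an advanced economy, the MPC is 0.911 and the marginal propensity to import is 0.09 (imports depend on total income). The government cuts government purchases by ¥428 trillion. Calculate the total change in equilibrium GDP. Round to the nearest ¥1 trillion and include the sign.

Government-spending multiplier = 1/(1 − c + m) = 1/(1 − 0.911 + 0.09) = 1/0.179 ≈ 5.587.
ΔY = k × ΔG = (−¥428 trillion) / 0.179 ≈ −¥2,391 trillion.

−¥2,391 trillion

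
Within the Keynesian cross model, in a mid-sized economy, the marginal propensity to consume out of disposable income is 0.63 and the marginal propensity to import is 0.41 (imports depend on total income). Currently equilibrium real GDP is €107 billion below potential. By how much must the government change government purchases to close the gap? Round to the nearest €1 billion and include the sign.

+€83 billion

Spending multiplier = 1/(1 − c + m) = 1/(1 − 0.63 + 0.41) = 1/0.78 ≈ 1.282.
Need ΔY = +€107 billion, so ΔG = ΔY/k = (+€107 billion) × 0.78 ≈ +€83 billion.
The government should increase government purchases by €83 billion.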